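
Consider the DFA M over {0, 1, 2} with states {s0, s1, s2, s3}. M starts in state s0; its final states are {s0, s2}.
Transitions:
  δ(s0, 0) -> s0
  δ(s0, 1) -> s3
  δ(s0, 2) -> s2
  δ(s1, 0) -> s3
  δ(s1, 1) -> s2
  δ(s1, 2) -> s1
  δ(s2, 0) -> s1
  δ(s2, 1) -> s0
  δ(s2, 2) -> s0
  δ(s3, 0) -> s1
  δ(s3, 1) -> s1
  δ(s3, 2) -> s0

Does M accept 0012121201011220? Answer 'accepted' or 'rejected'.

accepted

s0 --0--> s0
s0 --0--> s0
s0 --1--> s3
s3 --2--> s0
s0 --1--> s3
s3 --2--> s0
s0 --1--> s3
s3 --2--> s0
s0 --0--> s0
s0 --1--> s3
s3 --0--> s1
s1 --1--> s2
s2 --1--> s0
s0 --2--> s2
s2 --2--> s0
s0 --0--> s0
End in state s0, which is an accepting state.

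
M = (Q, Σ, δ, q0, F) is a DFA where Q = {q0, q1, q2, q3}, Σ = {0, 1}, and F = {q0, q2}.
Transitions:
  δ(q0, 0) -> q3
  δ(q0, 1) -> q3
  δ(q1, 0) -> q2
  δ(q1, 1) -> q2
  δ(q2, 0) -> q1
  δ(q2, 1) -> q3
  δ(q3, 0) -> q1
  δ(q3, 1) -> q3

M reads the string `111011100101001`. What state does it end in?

q0 --1--> q3
q3 --1--> q3
q3 --1--> q3
q3 --0--> q1
q1 --1--> q2
q2 --1--> q3
q3 --1--> q3
q3 --0--> q1
q1 --0--> q2
q2 --1--> q3
q3 --0--> q1
q1 --1--> q2
q2 --0--> q1
q1 --0--> q2
q2 --1--> q3

q3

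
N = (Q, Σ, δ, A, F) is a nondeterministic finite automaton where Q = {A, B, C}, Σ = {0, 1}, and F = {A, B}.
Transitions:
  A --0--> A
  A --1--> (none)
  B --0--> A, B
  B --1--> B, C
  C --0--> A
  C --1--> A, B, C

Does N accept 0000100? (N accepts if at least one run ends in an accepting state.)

rejected

Start: {A}
read 0: {A}
read 0: {A}
read 0: {A}
read 0: {A}
read 1: {}
The reachable set is empty and stays empty for the remaining 2 symbols.
Reachable ∩ accepting = {} — empty.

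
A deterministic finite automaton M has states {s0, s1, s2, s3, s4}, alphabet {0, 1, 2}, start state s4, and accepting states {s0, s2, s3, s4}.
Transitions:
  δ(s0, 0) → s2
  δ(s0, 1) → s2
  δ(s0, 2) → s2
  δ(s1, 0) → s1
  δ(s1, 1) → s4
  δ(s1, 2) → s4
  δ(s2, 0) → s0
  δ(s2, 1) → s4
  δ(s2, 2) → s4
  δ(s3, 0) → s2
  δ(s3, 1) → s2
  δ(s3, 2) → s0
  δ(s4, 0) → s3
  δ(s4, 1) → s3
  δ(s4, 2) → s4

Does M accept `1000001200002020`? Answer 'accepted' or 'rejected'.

s4 --1--> s3
s3 --0--> s2
s2 --0--> s0
s0 --0--> s2
s2 --0--> s0
s0 --0--> s2
s2 --1--> s4
s4 --2--> s4
s4 --0--> s3
s3 --0--> s2
s2 --0--> s0
s0 --0--> s2
s2 --2--> s4
s4 --0--> s3
s3 --2--> s0
s0 --0--> s2
End in state s2, which is an accepting state.

accepted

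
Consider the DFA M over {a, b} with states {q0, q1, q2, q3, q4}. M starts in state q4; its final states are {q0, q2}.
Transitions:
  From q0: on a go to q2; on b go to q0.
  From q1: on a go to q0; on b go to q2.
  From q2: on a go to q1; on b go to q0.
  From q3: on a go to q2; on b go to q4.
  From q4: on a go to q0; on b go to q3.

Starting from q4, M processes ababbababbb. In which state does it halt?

q0

q4 --a--> q0
q0 --b--> q0
q0 --a--> q2
q2 --b--> q0
q0 --b--> q0
q0 --a--> q2
q2 --b--> q0
q0 --a--> q2
q2 --b--> q0
q0 --b--> q0
q0 --b--> q0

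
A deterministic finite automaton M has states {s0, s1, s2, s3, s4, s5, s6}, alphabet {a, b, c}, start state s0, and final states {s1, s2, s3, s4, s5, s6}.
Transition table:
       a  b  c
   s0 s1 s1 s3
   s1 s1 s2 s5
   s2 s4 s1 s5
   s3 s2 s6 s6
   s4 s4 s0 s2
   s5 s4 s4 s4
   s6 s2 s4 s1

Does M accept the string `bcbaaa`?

accepted

s0 --b--> s1
s1 --c--> s5
s5 --b--> s4
s4 --a--> s4
s4 --a--> s4
s4 --a--> s4
End in state s4, which is an accepting state.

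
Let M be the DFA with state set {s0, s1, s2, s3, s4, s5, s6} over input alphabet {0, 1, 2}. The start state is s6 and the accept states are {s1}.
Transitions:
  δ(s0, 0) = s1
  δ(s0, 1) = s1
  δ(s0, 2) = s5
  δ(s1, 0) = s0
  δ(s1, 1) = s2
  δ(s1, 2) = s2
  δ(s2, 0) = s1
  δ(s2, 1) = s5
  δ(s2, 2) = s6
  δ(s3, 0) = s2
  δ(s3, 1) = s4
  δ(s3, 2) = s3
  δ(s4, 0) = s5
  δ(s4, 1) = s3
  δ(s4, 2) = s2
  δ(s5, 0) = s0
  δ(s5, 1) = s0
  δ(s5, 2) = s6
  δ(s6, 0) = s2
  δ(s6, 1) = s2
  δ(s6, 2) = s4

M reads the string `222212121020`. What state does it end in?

s0

s6 --2--> s4
s4 --2--> s2
s2 --2--> s6
s6 --2--> s4
s4 --1--> s3
s3 --2--> s3
s3 --1--> s4
s4 --2--> s2
s2 --1--> s5
s5 --0--> s0
s0 --2--> s5
s5 --0--> s0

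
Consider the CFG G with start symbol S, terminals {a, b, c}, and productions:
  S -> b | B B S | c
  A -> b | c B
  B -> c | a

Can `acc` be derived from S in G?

S ⇒ BBS ⇒ aBS ⇒ acS ⇒ acc

yes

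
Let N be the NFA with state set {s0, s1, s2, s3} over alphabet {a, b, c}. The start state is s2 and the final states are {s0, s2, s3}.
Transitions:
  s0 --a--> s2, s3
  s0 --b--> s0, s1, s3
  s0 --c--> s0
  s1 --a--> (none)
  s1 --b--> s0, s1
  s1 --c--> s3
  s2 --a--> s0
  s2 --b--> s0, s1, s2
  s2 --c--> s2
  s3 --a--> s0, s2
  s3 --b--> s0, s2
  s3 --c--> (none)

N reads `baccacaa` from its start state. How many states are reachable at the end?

Start: {s2}
read b: {s0, s1, s2}
read a: {s0, s2, s3}
read c: {s0, s2}
read c: {s0, s2}
read a: {s0, s2, s3}
read c: {s0, s2}
read a: {s0, s2, s3}
read a: {s0, s2, s3}
Final reachable set {s0, s2, s3} has 3 states.

3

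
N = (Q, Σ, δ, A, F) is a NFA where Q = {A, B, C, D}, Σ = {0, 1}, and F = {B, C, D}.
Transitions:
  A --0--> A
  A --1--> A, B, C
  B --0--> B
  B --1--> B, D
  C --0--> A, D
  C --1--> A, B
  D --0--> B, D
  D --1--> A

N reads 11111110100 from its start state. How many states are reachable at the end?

Start: {A}
read 1: {A, B, C}
read 1: {A, B, C, D}
read 1: {A, B, C, D}
read 1: {A, B, C, D}
read 1: {A, B, C, D}
read 1: {A, B, C, D}
read 1: {A, B, C, D}
read 0: {A, B, D}
read 1: {A, B, C, D}
read 0: {A, B, D}
read 0: {A, B, D}
Final reachable set {A, B, D} has 3 states.

3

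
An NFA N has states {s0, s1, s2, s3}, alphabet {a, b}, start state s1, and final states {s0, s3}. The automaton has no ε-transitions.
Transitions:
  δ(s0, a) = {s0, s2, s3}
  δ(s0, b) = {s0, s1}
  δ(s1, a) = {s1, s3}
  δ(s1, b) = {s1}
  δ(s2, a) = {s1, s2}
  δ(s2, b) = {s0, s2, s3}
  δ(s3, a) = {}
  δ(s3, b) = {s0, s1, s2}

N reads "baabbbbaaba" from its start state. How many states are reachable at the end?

4

Start: {s1}
read b: {s1}
read a: {s1, s3}
read a: {s1, s3}
read b: {s0, s1, s2}
read b: {s0, s1, s2, s3}
read b: {s0, s1, s2, s3}
read b: {s0, s1, s2, s3}
read a: {s0, s1, s2, s3}
read a: {s0, s1, s2, s3}
read b: {s0, s1, s2, s3}
read a: {s0, s1, s2, s3}
Final reachable set {s0, s1, s2, s3} has 4 states.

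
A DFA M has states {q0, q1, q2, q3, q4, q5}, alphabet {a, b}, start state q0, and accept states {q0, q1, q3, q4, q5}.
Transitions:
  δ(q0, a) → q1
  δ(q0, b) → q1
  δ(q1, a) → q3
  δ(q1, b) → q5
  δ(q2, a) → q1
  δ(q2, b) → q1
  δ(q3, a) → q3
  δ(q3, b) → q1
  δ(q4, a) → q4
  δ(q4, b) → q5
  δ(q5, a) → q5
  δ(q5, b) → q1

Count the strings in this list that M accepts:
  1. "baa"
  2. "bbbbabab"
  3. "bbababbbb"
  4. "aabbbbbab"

4

"baa": accepted
"bbbbabab": accepted
"bbababbbb": accepted
"aabbbbbab": accepted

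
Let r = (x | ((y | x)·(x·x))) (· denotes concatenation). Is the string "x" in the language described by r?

The left alternative x matches x.

yes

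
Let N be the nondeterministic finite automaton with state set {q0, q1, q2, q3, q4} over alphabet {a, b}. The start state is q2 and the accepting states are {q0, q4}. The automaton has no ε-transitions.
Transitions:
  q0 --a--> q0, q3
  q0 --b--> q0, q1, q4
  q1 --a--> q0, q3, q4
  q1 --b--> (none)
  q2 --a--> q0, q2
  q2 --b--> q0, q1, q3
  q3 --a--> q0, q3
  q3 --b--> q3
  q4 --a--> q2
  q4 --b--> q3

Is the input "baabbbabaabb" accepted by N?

accepted

Start: {q2}
read b: {q0, q1, q3}
read a: {q0, q3, q4}
read a: {q0, q2, q3}
read b: {q0, q1, q3, q4}
read b: {q0, q1, q3, q4}
read b: {q0, q1, q3, q4}
read a: {q0, q2, q3, q4}
read b: {q0, q1, q3, q4}
read a: {q0, q2, q3, q4}
read a: {q0, q2, q3}
read b: {q0, q1, q3, q4}
read b: {q0, q1, q3, q4}
Reachable ∩ accepting = {q0, q4} — nonempty.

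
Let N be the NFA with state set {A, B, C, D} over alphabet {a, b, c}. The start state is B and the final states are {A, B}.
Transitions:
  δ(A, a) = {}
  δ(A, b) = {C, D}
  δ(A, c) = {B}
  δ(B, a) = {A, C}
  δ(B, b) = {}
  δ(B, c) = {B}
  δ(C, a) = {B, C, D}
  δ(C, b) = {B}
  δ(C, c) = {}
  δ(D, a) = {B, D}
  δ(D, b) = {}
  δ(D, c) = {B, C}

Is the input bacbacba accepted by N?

Start: {B}
read b: {}
The reachable set is empty and stays empty for the remaining 7 symbols.
Reachable ∩ accepting = {} — empty.

rejected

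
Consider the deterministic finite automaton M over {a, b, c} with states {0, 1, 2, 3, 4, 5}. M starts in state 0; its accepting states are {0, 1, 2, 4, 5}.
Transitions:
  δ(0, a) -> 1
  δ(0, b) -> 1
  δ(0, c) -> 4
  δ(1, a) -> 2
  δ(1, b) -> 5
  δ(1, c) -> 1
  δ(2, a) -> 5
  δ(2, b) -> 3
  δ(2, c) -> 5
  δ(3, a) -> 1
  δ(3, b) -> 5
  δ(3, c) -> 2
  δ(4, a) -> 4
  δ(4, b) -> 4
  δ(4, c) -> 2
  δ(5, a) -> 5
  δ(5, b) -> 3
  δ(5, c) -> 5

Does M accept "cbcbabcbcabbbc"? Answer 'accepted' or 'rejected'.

accepted

0 --c--> 4
4 --b--> 4
4 --c--> 2
2 --b--> 3
3 --a--> 1
1 --b--> 5
5 --c--> 5
5 --b--> 3
3 --c--> 2
2 --a--> 5
5 --b--> 3
3 --b--> 5
5 --b--> 3
3 --c--> 2
End in state 2, which is an accepting state.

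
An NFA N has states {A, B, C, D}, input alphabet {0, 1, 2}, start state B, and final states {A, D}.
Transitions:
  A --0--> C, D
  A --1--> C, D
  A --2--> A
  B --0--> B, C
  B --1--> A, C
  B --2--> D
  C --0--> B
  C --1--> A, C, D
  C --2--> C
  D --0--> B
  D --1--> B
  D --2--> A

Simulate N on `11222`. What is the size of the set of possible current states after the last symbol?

Start: {B}
read 1: {A, C}
read 1: {A, C, D}
read 2: {A, C}
read 2: {A, C}
read 2: {A, C}
Final reachable set {A, C} has 2 states.

2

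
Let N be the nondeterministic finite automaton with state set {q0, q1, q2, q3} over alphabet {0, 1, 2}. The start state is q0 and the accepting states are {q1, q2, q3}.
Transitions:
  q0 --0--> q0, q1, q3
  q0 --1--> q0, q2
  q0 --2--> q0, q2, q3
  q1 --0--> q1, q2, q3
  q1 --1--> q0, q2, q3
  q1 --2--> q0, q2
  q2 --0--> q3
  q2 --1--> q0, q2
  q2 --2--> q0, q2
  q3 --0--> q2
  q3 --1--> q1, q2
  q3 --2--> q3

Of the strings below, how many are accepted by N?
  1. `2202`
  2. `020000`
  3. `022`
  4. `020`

`2202`: accepted
`020000`: accepted
`022`: accepted
`020`: accepted

4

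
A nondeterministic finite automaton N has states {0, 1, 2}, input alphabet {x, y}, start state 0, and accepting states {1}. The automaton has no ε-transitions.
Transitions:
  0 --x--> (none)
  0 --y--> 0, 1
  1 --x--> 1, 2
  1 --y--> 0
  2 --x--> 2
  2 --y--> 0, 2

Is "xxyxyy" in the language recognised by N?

Start: {0}
read x: {}
The reachable set is empty and stays empty for the remaining 5 symbols.
Reachable ∩ accepting = {} — empty.

rejected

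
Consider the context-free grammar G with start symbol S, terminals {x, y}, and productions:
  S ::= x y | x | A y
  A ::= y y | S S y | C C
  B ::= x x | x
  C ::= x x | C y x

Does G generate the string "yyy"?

S ⇒ Ay ⇒ yyy

yes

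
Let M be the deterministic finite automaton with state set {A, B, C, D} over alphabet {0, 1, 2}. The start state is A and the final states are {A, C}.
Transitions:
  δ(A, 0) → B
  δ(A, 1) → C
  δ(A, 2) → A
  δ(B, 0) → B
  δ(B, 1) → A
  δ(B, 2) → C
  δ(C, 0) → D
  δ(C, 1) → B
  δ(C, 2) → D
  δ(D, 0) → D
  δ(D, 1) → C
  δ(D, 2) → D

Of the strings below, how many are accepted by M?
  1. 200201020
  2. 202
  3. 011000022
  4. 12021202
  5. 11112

1

200201020: rejected
202: accepted
011000022: rejected
12021202: rejected
11112: rejected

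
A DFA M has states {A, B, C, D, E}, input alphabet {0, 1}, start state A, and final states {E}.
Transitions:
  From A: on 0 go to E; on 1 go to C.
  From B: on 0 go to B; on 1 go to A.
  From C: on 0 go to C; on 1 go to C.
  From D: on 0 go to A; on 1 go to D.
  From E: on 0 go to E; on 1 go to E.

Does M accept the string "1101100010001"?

A --1--> C
C --1--> C
C --0--> C
C --1--> C
C --1--> C
C --0--> C
C --0--> C
C --0--> C
C --1--> C
C --0--> C
C --0--> C
C --0--> C
C --1--> C
End in state C, which is not an accepting state.

rejected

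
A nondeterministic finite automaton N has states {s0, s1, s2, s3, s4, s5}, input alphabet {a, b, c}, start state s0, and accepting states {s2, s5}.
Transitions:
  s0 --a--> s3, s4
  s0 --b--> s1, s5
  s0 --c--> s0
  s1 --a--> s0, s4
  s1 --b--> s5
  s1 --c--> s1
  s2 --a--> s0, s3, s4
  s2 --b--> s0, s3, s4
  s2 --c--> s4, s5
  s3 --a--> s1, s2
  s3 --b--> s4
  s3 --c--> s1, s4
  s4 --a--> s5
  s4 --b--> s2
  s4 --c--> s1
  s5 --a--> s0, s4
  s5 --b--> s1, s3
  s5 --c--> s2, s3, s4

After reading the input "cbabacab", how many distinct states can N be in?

Start: {s0}
read c: {s0}
read b: {s1, s5}
read a: {s0, s4}
read b: {s1, s2, s5}
read a: {s0, s3, s4}
read c: {s0, s1, s4}
read a: {s0, s3, s4, s5}
read b: {s1, s2, s3, s4, s5}
Final reachable set {s1, s2, s3, s4, s5} has 5 states.

5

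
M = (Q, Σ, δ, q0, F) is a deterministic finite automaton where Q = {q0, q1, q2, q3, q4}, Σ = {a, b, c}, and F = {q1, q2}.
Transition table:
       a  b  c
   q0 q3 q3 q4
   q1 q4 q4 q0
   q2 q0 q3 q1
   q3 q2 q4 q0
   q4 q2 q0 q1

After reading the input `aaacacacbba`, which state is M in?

q0 --a--> q3
q3 --a--> q2
q2 --a--> q0
q0 --c--> q4
q4 --a--> q2
q2 --c--> q1
q1 --a--> q4
q4 --c--> q1
q1 --b--> q4
q4 --b--> q0
q0 --a--> q3

q3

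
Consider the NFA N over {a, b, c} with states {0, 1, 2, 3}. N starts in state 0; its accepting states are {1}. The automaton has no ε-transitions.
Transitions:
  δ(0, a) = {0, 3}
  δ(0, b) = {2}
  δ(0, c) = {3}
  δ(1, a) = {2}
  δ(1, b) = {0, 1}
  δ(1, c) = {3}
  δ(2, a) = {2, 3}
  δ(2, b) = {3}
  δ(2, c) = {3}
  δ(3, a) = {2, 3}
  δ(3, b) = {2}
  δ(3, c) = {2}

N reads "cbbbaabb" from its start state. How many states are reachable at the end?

Start: {0}
read c: {3}
read b: {2}
read b: {3}
read b: {2}
read a: {2, 3}
read a: {2, 3}
read b: {2, 3}
read b: {2, 3}
Final reachable set {2, 3} has 2 states.

2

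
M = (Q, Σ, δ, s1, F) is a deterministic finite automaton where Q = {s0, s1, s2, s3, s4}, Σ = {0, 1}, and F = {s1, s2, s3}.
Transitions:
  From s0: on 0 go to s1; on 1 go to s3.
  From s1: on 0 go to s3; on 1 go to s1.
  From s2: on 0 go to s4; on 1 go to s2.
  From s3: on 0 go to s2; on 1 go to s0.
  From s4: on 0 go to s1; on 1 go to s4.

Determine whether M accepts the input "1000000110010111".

s1 --1--> s1
s1 --0--> s3
s3 --0--> s2
s2 --0--> s4
s4 --0--> s1
s1 --0--> s3
s3 --0--> s2
s2 --1--> s2
s2 --1--> s2
s2 --0--> s4
s4 --0--> s1
s1 --1--> s1
s1 --0--> s3
s3 --1--> s0
s0 --1--> s3
s3 --1--> s0
End in state s0, which is not an accepting state.

rejected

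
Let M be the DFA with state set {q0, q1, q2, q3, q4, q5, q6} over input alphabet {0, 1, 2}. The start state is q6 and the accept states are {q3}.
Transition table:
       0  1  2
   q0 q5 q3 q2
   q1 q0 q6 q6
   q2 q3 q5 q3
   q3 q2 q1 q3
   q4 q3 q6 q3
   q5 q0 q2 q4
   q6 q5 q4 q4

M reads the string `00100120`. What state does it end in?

q5

q6 --0--> q5
q5 --0--> q0
q0 --1--> q3
q3 --0--> q2
q2 --0--> q3
q3 --1--> q1
q1 --2--> q6
q6 --0--> q5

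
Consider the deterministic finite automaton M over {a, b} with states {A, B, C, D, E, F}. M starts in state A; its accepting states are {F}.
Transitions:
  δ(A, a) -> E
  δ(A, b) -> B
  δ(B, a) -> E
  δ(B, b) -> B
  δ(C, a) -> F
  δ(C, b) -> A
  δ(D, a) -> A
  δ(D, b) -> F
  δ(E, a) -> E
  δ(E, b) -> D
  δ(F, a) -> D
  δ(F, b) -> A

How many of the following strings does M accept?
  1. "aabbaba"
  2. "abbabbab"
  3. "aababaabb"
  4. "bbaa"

1

"aabbaba": rejected
"abbabbab": rejected
"aababaabb": accepted
"bbaa": rejected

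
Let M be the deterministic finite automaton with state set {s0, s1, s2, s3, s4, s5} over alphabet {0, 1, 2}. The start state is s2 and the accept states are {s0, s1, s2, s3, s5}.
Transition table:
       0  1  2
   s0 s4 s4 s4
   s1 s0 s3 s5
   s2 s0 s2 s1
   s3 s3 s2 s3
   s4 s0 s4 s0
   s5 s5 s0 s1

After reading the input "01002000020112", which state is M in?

s2 --0--> s0
s0 --1--> s4
s4 --0--> s0
s0 --0--> s4
s4 --2--> s0
s0 --0--> s4
s4 --0--> s0
s0 --0--> s4
s4 --0--> s0
s0 --2--> s4
s4 --0--> s0
s0 --1--> s4
s4 --1--> s4
s4 --2--> s0

s0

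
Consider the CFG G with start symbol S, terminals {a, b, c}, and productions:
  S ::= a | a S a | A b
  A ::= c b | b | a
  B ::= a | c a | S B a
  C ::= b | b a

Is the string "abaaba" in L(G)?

no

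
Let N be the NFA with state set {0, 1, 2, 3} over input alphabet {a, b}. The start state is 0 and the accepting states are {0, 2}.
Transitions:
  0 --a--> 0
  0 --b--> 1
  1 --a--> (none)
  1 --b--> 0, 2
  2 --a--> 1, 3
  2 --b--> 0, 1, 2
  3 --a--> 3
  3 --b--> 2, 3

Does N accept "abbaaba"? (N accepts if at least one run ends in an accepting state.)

Start: {0}
read a: {0}
read b: {1}
read b: {0, 2}
read a: {0, 1, 3}
read a: {0, 3}
read b: {1, 2, 3}
read a: {1, 3}
Reachable ∩ accepting = {} — empty.

rejected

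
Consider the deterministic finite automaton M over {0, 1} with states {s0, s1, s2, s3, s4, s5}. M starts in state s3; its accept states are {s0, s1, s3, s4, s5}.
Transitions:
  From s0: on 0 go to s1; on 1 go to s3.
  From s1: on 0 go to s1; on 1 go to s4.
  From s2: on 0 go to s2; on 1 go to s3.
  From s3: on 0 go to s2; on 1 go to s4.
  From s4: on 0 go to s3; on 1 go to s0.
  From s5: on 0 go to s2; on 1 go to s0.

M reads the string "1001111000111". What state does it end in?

s3 --1--> s4
s4 --0--> s3
s3 --0--> s2
s2 --1--> s3
s3 --1--> s4
s4 --1--> s0
s0 --1--> s3
s3 --0--> s2
s2 --0--> s2
s2 --0--> s2
s2 --1--> s3
s3 --1--> s4
s4 --1--> s0

s0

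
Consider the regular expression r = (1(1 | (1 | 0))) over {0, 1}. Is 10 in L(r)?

Split as 1·0: 1 matches 1 and (1|(1|0)) matches 0.

yes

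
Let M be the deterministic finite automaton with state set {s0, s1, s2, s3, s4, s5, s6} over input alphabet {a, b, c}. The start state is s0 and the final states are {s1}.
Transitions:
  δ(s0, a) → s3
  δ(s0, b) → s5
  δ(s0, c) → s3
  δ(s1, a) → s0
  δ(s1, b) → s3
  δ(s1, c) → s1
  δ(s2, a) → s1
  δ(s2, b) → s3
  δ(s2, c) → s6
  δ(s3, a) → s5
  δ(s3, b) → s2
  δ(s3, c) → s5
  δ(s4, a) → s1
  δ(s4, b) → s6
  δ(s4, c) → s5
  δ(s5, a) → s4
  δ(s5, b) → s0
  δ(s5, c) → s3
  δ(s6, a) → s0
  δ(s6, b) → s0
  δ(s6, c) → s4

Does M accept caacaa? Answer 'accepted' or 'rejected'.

s0 --c--> s3
s3 --a--> s5
s5 --a--> s4
s4 --c--> s5
s5 --a--> s4
s4 --a--> s1
End in state s1, which is an accepting state.

accepted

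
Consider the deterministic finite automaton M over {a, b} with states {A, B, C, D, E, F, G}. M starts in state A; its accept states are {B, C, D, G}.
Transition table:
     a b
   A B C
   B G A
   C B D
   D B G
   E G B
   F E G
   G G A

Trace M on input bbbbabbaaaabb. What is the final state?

A --b--> C
C --b--> D
D --b--> G
G --b--> A
A --a--> B
B --b--> A
A --b--> C
C --a--> B
B --a--> G
G --a--> G
G --a--> G
G --b--> A
A --b--> C

C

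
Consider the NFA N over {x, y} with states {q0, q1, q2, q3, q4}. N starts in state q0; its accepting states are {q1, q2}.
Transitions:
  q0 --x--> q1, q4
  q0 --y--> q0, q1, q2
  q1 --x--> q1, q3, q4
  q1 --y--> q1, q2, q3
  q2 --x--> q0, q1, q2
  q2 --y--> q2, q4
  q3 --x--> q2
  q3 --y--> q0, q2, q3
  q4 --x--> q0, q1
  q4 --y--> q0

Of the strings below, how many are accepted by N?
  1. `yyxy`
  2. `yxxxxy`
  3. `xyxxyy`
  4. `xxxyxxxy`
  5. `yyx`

`yyxy`: accepted
`yxxxxy`: accepted
`xyxxyy`: accepted
`xxxyxxxy`: accepted
`yyx`: accepted

5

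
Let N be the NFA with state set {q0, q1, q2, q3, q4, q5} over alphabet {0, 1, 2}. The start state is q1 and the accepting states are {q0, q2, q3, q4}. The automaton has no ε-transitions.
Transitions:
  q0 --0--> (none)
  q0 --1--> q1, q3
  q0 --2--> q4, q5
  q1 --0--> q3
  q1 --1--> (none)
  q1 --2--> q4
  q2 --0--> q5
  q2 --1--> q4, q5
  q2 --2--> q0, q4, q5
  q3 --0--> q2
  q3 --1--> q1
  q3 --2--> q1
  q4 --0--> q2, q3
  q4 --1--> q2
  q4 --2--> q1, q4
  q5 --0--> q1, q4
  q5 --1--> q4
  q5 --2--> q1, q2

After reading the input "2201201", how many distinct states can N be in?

3

Start: {q1}
read 2: {q4}
read 2: {q1, q4}
read 0: {q2, q3}
read 1: {q1, q4, q5}
read 2: {q1, q2, q4}
read 0: {q2, q3, q5}
read 1: {q1, q4, q5}
Final reachable set {q1, q4, q5} has 3 states.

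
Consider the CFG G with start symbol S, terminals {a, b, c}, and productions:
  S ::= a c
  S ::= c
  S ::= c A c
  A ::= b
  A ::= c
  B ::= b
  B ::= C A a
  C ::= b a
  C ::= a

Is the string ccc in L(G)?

yes

S ⇒ cAc ⇒ ccc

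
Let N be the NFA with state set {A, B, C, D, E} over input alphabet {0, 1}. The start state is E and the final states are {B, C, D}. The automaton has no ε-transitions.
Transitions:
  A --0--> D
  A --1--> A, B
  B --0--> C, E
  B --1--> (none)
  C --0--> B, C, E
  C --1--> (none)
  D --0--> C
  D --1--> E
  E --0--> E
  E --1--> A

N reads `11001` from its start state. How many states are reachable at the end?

1

Start: {E}
read 1: {A}
read 1: {A, B}
read 0: {C, D, E}
read 0: {B, C, E}
read 1: {A}
Final reachable set {A} has 1 state.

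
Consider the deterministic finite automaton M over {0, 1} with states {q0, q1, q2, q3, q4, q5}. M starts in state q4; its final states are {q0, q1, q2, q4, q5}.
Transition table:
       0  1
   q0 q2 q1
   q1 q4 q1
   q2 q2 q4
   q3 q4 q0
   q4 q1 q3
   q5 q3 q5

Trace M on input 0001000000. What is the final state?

q4 --0--> q1
q1 --0--> q4
q4 --0--> q1
q1 --1--> q1
q1 --0--> q4
q4 --0--> q1
q1 --0--> q4
q4 --0--> q1
q1 --0--> q4
q4 --0--> q1

q1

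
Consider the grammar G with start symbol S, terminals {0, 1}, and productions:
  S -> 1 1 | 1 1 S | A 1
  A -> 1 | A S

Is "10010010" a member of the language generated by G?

no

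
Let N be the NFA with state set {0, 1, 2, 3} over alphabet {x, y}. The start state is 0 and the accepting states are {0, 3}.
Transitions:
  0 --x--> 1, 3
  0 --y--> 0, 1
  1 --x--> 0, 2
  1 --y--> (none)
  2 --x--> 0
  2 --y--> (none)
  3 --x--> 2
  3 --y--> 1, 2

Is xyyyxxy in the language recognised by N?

Start: {0}
read x: {1, 3}
read y: {1, 2}
read y: {}
The reachable set is empty and stays empty for the remaining 4 symbols.
Reachable ∩ accepting = {} — empty.

rejected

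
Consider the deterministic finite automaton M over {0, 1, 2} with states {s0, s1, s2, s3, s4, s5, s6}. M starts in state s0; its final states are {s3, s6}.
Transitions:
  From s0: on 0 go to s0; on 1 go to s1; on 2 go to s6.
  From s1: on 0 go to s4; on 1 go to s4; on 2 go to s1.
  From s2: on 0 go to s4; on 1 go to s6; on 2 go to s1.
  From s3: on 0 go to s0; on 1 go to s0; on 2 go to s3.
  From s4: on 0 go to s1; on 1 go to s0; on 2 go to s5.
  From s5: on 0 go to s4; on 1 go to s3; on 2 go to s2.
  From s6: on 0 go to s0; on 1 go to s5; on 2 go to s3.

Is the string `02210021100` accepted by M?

rejected

s0 --0--> s0
s0 --2--> s6
s6 --2--> s3
s3 --1--> s0
s0 --0--> s0
s0 --0--> s0
s0 --2--> s6
s6 --1--> s5
s5 --1--> s3
s3 --0--> s0
s0 --0--> s0
End in state s0, which is not an accepting state.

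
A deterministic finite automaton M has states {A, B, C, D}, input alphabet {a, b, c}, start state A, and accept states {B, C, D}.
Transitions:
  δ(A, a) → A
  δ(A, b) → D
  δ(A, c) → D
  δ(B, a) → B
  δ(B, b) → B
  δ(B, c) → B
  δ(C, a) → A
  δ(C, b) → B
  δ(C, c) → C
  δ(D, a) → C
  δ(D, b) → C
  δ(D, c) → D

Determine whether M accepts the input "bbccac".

A --b--> D
D --b--> C
C --c--> C
C --c--> C
C --a--> A
A --c--> D
End in state D, which is an accepting state.

accepted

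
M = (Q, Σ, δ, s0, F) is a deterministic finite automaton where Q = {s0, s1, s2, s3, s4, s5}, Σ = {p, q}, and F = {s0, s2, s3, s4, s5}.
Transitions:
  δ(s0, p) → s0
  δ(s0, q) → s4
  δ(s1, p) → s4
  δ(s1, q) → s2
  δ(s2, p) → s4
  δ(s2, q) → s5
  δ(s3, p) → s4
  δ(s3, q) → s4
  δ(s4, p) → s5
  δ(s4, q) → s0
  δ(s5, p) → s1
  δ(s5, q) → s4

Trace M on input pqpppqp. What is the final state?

s0 --p--> s0
s0 --q--> s4
s4 --p--> s5
s5 --p--> s1
s1 --p--> s4
s4 --q--> s0
s0 --p--> s0

s0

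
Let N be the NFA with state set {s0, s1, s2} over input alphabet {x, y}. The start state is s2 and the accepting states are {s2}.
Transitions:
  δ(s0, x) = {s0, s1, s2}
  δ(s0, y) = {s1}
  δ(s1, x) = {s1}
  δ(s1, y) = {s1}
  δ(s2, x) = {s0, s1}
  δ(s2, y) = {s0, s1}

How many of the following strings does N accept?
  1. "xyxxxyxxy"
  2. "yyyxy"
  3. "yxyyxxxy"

0

"xyxxxyxxy": rejected
"yyyxy": rejected
"yxyyxxxy": rejected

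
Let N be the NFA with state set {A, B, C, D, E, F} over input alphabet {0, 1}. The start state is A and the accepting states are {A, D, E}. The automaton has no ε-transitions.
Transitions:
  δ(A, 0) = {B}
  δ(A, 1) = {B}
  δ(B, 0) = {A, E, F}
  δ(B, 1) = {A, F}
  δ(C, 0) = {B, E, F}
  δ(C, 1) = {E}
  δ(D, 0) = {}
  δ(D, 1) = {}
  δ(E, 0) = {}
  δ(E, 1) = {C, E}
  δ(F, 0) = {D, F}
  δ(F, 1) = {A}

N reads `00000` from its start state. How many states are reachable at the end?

Start: {A}
read 0: {B}
read 0: {A, E, F}
read 0: {B, D, F}
read 0: {A, D, E, F}
read 0: {B, D, F}
Final reachable set {B, D, F} has 3 states.

3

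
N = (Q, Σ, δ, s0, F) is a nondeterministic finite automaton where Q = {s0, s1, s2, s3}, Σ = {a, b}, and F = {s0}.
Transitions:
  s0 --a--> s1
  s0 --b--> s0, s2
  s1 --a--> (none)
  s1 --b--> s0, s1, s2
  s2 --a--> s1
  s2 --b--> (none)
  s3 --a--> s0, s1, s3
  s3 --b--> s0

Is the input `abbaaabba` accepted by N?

rejected

Start: {s0}
read a: {s1}
read b: {s0, s1, s2}
read b: {s0, s1, s2}
read a: {s1}
read a: {}
The reachable set is empty and stays empty for the remaining 4 symbols.
Reachable ∩ accepting = {} — empty.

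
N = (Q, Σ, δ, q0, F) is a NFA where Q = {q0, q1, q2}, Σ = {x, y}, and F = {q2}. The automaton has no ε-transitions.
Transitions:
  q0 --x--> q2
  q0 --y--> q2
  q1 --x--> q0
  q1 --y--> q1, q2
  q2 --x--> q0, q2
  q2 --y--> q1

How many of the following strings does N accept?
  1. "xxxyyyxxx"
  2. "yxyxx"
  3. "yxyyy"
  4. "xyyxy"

4

"xxxyyyxxx": accepted
"yxyxx": accepted
"yxyyy": accepted
"xyyxy": accepted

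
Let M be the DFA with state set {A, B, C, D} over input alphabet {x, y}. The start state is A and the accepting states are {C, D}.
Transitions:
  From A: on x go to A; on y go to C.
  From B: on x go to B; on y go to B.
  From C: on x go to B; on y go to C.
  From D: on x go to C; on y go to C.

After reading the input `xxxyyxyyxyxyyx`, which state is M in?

A --x--> A
A --x--> A
A --x--> A
A --y--> C
C --y--> C
C --x--> B
B --y--> B
B --y--> B
B --x--> B
B --y--> B
B --x--> B
B --y--> B
B --y--> B
B --x--> B

B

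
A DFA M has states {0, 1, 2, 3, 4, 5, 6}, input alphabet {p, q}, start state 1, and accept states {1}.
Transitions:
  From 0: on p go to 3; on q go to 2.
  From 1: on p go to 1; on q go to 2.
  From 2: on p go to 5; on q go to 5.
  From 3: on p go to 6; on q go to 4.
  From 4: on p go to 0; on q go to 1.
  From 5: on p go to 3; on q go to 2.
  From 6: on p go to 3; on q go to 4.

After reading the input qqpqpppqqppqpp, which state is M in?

3

1 --q--> 2
2 --q--> 5
5 --p--> 3
3 --q--> 4
4 --p--> 0
0 --p--> 3
3 --p--> 6
6 --q--> 4
4 --q--> 1
1 --p--> 1
1 --p--> 1
1 --q--> 2
2 --p--> 5
5 --p--> 3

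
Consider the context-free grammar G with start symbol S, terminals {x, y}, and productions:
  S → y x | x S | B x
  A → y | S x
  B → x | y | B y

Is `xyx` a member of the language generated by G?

yes

S ⇒ Bx ⇒ Byx ⇒ xyx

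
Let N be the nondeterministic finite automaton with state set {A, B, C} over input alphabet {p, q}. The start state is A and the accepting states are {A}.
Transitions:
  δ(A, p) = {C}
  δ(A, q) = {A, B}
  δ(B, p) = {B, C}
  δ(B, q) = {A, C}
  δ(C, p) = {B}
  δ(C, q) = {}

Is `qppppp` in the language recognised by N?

Start: {A}
read q: {A, B}
read p: {B, C}
read p: {B, C}
read p: {B, C}
read p: {B, C}
read p: {B, C}
Reachable ∩ accepting = {} — empty.

rejected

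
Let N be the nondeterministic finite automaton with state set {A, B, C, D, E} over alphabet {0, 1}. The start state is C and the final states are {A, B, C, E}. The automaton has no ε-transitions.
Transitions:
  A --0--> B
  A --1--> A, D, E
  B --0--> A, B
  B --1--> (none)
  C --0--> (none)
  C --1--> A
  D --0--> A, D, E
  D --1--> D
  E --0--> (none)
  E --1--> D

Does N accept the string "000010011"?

Start: {C}
read 0: {}
The reachable set is empty and stays empty for the remaining 8 symbols.
Reachable ∩ accepting = {} — empty.

rejected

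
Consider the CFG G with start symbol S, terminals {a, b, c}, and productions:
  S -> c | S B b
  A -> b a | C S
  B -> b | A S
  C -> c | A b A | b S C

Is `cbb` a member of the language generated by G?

yes

S ⇒ SBb ⇒ cBb ⇒ cbb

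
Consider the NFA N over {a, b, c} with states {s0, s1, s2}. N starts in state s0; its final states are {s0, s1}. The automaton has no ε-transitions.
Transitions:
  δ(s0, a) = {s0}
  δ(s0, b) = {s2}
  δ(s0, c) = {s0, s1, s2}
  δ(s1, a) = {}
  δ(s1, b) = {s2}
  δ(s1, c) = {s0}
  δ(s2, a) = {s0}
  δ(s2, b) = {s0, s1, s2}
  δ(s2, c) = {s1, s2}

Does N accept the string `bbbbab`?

Start: {s0}
read b: {s2}
read b: {s0, s1, s2}
read b: {s0, s1, s2}
read b: {s0, s1, s2}
read a: {s0}
read b: {s2}
Reachable ∩ accepting = {} — empty.

rejected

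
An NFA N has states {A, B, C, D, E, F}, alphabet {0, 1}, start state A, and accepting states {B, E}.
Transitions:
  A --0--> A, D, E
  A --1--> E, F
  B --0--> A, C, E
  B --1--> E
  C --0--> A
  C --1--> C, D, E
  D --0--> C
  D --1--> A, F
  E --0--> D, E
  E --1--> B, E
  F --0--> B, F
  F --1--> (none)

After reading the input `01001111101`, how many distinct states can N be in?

Start: {A}
read 0: {A, D, E}
read 1: {A, B, E, F}
read 0: {A, B, C, D, E, F}
read 0: {A, B, C, D, E, F}
read 1: {A, B, C, D, E, F}
read 1: {A, B, C, D, E, F}
read 1: {A, B, C, D, E, F}
read 1: {A, B, C, D, E, F}
read 1: {A, B, C, D, E, F}
read 0: {A, B, C, D, E, F}
read 1: {A, B, C, D, E, F}
Final reachable set {A, B, C, D, E, F} has 6 states.

6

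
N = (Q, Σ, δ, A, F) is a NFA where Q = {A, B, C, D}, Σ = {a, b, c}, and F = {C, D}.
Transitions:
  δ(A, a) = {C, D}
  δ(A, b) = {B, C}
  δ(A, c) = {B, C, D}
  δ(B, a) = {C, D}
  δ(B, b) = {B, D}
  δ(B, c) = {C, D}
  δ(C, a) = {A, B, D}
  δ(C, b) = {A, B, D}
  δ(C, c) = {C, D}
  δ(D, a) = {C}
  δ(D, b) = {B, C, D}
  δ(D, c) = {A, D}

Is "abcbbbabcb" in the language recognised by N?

Start: {A}
read a: {C, D}
read b: {A, B, C, D}
read c: {A, B, C, D}
read b: {A, B, C, D}
read b: {A, B, C, D}
read b: {A, B, C, D}
read a: {A, B, C, D}
read b: {A, B, C, D}
read c: {A, B, C, D}
read b: {A, B, C, D}
Reachable ∩ accepting = {C, D} — nonempty.

accepted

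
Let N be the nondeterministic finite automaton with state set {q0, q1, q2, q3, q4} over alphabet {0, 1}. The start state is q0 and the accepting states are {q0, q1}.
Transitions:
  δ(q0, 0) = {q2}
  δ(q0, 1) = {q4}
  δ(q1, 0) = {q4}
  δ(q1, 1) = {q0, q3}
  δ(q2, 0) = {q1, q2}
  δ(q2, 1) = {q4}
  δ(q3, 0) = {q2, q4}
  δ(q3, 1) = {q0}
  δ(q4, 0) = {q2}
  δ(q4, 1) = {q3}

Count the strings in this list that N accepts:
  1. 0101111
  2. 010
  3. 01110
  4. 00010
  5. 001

1

0101111: rejected
010: rejected
01110: rejected
00010: rejected
001: accepted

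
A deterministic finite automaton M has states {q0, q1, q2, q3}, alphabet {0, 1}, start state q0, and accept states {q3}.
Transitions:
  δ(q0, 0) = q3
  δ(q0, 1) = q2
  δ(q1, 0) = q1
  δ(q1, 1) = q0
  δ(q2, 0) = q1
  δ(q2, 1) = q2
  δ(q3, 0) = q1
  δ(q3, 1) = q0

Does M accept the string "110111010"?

q0 --1--> q2
q2 --1--> q2
q2 --0--> q1
q1 --1--> q0
q0 --1--> q2
q2 --1--> q2
q2 --0--> q1
q1 --1--> q0
q0 --0--> q3
End in state q3, which is an accepting state.

accepted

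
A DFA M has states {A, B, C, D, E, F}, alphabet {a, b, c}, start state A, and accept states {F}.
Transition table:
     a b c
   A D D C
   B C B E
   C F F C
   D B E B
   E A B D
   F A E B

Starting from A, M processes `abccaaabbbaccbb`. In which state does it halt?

E

A --a--> D
D --b--> E
E --c--> D
D --c--> B
B --a--> C
C --a--> F
F --a--> A
A --b--> D
D --b--> E
E --b--> B
B --a--> C
C --c--> C
C --c--> C
C --b--> F
F --b--> E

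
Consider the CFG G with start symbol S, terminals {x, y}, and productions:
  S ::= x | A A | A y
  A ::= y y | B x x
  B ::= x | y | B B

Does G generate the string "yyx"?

no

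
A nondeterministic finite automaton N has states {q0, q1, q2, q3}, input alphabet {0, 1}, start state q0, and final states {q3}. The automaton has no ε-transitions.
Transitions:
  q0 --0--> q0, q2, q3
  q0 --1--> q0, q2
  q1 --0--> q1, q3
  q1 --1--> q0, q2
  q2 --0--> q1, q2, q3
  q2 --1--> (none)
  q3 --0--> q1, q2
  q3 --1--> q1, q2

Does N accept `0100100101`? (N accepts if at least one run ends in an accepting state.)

Start: {q0}
read 0: {q0, q2, q3}
read 1: {q0, q1, q2}
read 0: {q0, q1, q2, q3}
read 0: {q0, q1, q2, q3}
read 1: {q0, q1, q2}
read 0: {q0, q1, q2, q3}
read 0: {q0, q1, q2, q3}
read 1: {q0, q1, q2}
read 0: {q0, q1, q2, q3}
read 1: {q0, q1, q2}
Reachable ∩ accepting = {} — empty.

rejected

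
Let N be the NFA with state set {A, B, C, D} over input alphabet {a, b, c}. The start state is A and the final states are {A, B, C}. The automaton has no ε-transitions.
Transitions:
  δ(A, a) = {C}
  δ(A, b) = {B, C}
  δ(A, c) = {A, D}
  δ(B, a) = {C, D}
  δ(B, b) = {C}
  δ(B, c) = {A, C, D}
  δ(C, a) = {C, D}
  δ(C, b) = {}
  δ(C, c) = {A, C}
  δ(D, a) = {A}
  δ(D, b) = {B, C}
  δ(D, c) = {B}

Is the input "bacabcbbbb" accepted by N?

Start: {A}
read b: {B, C}
read a: {C, D}
read c: {A, B, C}
read a: {C, D}
read b: {B, C}
read c: {A, C, D}
read b: {B, C}
read b: {C}
read b: {}
The reachable set is empty and stays empty for the remaining 1 symbol.
Reachable ∩ accepting = {} — empty.

rejected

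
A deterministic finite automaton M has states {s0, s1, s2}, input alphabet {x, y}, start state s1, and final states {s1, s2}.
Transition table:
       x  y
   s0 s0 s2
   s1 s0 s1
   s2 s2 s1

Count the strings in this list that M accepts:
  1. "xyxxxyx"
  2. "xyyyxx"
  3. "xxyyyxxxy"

"xyxxxyx": rejected
"xyyyxx": rejected
"xxyyyxxxy": accepted

1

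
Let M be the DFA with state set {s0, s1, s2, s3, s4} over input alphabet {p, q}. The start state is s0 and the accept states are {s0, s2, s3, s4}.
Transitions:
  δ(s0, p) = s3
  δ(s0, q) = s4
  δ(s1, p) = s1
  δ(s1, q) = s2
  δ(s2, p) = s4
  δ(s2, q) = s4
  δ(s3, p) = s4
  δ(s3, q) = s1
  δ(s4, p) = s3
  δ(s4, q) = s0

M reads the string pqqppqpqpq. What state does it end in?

s0

s0 --p--> s3
s3 --q--> s1
s1 --q--> s2
s2 --p--> s4
s4 --p--> s3
s3 --q--> s1
s1 --p--> s1
s1 --q--> s2
s2 --p--> s4
s4 --q--> s0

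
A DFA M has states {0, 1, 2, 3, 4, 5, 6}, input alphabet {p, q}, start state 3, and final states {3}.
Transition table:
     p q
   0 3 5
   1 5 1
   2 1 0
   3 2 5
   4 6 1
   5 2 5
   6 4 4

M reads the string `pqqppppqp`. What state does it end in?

3 --p--> 2
2 --q--> 0
0 --q--> 5
5 --p--> 2
2 --p--> 1
1 --p--> 5
5 --p--> 2
2 --q--> 0
0 --p--> 3

3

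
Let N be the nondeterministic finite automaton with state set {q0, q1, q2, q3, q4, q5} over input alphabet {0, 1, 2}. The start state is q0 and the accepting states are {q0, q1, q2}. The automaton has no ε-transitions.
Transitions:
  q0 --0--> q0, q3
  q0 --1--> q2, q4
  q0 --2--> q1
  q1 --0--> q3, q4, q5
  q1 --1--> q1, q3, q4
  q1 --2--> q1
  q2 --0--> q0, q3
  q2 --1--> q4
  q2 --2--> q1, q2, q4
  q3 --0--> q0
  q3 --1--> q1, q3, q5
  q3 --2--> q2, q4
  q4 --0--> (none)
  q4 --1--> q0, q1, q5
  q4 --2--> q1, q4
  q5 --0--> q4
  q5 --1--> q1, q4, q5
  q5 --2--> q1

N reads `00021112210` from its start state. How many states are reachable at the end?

Start: {q0}
read 0: {q0, q3}
read 0: {q0, q3}
read 0: {q0, q3}
read 2: {q1, q2, q4}
read 1: {q0, q1, q3, q4, q5}
read 1: {q0, q1, q2, q3, q4, q5}
read 1: {q0, q1, q2, q3, q4, q5}
read 2: {q1, q2, q4}
read 2: {q1, q2, q4}
read 1: {q0, q1, q3, q4, q5}
read 0: {q0, q3, q4, q5}
Final reachable set {q0, q3, q4, q5} has 4 states.

4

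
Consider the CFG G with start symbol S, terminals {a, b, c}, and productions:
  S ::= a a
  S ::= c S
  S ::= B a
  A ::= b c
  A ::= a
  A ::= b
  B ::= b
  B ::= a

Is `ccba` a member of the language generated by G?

S ⇒ cS ⇒ ccS ⇒ ccBa ⇒ ccba

yes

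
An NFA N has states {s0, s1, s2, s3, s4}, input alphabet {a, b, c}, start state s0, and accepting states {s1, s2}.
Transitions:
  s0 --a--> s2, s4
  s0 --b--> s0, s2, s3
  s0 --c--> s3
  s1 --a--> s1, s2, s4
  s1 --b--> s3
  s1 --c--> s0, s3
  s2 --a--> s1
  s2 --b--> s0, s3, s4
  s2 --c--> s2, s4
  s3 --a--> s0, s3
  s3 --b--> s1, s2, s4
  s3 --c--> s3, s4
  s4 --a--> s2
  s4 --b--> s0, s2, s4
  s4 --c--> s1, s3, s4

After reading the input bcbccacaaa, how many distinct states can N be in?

5

Start: {s0}
read b: {s0, s2, s3}
read c: {s2, s3, s4}
read b: {s0, s1, s2, s3, s4}
read c: {s0, s1, s2, s3, s4}
read c: {s0, s1, s2, s3, s4}
read a: {s0, s1, s2, s3, s4}
read c: {s0, s1, s2, s3, s4}
read a: {s0, s1, s2, s3, s4}
read a: {s0, s1, s2, s3, s4}
read a: {s0, s1, s2, s3, s4}
Final reachable set {s0, s1, s2, s3, s4} has 5 states.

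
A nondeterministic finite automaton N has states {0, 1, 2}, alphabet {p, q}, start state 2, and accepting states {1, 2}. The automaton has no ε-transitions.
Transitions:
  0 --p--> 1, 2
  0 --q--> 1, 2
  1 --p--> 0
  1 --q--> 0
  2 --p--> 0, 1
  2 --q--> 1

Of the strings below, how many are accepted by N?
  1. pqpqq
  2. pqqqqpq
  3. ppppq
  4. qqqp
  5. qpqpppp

5

pqpqq: accepted
pqqqqpq: accepted
ppppq: accepted
qqqp: accepted
qpqpppp: accepted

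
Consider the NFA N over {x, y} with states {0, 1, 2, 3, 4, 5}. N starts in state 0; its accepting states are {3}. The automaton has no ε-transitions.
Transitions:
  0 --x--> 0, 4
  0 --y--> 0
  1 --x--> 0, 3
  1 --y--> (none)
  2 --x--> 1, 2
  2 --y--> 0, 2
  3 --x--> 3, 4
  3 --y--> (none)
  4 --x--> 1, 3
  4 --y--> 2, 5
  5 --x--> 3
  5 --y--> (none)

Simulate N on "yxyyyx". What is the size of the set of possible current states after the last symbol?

Start: {0}
read y: {0}
read x: {0, 4}
read y: {0, 2, 5}
read y: {0, 2}
read y: {0, 2}
read x: {0, 1, 2, 4}
Final reachable set {0, 1, 2, 4} has 4 states.

4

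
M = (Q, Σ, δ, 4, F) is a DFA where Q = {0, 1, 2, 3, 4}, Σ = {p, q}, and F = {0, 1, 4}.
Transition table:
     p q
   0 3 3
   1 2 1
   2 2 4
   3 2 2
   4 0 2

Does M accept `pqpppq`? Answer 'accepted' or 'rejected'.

accepted

4 --p--> 0
0 --q--> 3
3 --p--> 2
2 --p--> 2
2 --p--> 2
2 --q--> 4
End in state 4, which is an accepting state.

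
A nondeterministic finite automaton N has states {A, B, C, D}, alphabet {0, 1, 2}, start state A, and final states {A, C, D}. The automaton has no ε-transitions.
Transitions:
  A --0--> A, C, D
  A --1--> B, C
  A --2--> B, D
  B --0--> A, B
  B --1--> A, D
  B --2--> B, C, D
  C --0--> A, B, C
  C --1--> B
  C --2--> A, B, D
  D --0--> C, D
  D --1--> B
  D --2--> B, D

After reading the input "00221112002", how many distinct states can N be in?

Start: {A}
read 0: {A, C, D}
read 0: {A, B, C, D}
read 2: {A, B, C, D}
read 2: {A, B, C, D}
read 1: {A, B, C, D}
read 1: {A, B, C, D}
read 1: {A, B, C, D}
read 2: {A, B, C, D}
read 0: {A, B, C, D}
read 0: {A, B, C, D}
read 2: {A, B, C, D}
Final reachable set {A, B, C, D} has 4 states.

4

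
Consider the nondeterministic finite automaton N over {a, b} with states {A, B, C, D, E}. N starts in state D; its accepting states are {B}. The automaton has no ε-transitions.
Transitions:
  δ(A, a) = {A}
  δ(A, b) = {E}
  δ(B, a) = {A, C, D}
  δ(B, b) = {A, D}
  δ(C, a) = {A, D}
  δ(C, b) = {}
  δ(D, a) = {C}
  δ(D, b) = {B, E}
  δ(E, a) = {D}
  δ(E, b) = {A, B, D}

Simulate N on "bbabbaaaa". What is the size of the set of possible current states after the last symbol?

Start: {D}
read b: {B, E}
read b: {A, B, D}
read a: {A, C, D}
read b: {B, E}
read b: {A, B, D}
read a: {A, C, D}
read a: {A, C, D}
read a: {A, C, D}
read a: {A, C, D}
Final reachable set {A, C, D} has 3 states.

3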